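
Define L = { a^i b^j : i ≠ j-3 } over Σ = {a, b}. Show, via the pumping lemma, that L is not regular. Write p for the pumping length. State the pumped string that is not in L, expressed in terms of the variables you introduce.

a^{p+p!} b^{p+p!+3}

Assume L is regular. Let p be the pumping length given by the pumping lemma.
Choose w = a^p b^{p+p!+3}. Since p ≠ (p+p!+3)-3 = p+p!, w ∈ L; and |w| ≥ p.
The pumping lemma gives a decomposition w = xyz where |xy| ≤ p and |y| > 0.
Since the first p symbols of w are all a's and |xy| ≤ p, y lies entirely in the leading a-block: y = a^k for some k with 1 ≤ k ≤ p.
Since 1 ≤ k ≤ p, k divides p!; set t = 1 + p!/k. Then xy^t z has p + (p!/k)·k = p + p! copies of a. Now the a-count is p+p! and (b-count)-3 = (p+p!+3)-3 = p+p!, so i ≠ j-3 fails. So xy^t z = a^{p+p!} b^{p+p!+3} ∉ L.
This contradicts the pumping lemma, so L is not regular.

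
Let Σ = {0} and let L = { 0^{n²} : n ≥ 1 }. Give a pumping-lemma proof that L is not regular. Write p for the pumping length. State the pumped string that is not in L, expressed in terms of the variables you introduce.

Suppose for contradiction that L is regular, and let p be the pumping length.
Take w = 0^{p²} ∈ L with |w| = p² ≥ p.
Write w = xyz as guaranteed by the lemma, with |xy| ≤ p and |y| > 0.
Then y = 0^k for some k with 1 ≤ k ≤ p.
Pump with i = 2: xy^2z = 0^{p²+k}. Since 1 ≤ k ≤ p, p² < p²+k ≤ p²+p < (p+1)², so p²+k lies strictly between consecutive squares and is not a perfect square. So xy^2z ∉ L.
Contradiction. Therefore L is not regular.

0^{p²+k}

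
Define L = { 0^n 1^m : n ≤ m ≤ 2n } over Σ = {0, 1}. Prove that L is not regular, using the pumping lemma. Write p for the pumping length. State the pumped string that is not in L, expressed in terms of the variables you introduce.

0^{p+k} 1^p

Assume L is regular. Let p be the pumping length given by the pumping lemma.
Take w = 0^p 1^p ∈ L (since p ≤ p ≤ 2p), with |w| = 2p ≥ p.
Write w = xyz as guaranteed by the lemma, with |xy| ≤ p and |y| ≥ 1.
Because |xy| ≤ p and w begins with p copies of 0, we have y = 0^k with 1 ≤ k ≤ p.
Pump with i = 2: xy^2z = 0^{p+k} 1^p. Now n = p+k > p = m, so the condition n ≤ m fails. Thus xy^2z ∉ L.
Contradiction. Therefore L is not regular.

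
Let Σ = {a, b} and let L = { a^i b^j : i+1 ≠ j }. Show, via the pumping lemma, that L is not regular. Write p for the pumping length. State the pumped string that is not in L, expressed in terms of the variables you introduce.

a^{p+p!} b^{p+p!+1}

Toward a contradiction, assume L is regular with pumping length p.
Choose w = a^p b^{p+p!+1}. Since p ≠ (p+p!+1)-1 = p+p!, w ∈ L; and |w| ≥ p.
Write w = xyz as guaranteed by the lemma, with |xy| ≤ p and |y| > 0.
Because |xy| ≤ p and w begins with p copies of a, we have y = a^k with 1 ≤ k ≤ p.
Since 1 ≤ k ≤ p, k divides p!; set t = 1 + p!/k. Then xy^t z has p + (p!/k)·k = p + p! copies of a. Now the a-count is p+p! and (b-count)-1 = (p+p!+1)-1 = p+p!, so i+1 ≠ j fails. So xy^t z = a^{p+p!} b^{p+p!+1} ∉ L.
This contradicts the pumping lemma, so L is not regular.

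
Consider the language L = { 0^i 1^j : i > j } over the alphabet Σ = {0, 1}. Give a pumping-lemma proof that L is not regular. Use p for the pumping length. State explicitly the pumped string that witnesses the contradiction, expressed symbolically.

Assume L is regular. Let p be the pumping length given by the pumping lemma.
Choose w = 0^{p+1} 1^p ∈ L, with |w| = 2p+1 ≥ p.
Write w = xyz as guaranteed by the lemma, with |xy| ≤ p and y is nonempty.
The first p characters of w are 0's, so xy (and hence y) consists only of 0's. Write y = 0^k, 1 ≤ k ≤ p.
Consider xy^0z = xz = 0^{p+1-k} 1^p. Since k ≥ 1, the 0-count p+1-k is at most p, so i > j fails; thus xz ∉ L.
This is a contradiction; hence L is not regular.

0^{p+1-k} 1^p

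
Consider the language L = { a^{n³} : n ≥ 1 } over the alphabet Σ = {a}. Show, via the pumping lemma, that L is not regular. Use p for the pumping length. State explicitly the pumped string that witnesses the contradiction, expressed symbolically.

a^{p³+k}

Suppose for contradiction that L is regular, and let p be the pumping length.
Take w = a^{p³} ∈ L with |w| = p³ ≥ p.
By the pumping lemma, w = xyz with |xy| ≤ p and |y| ≥ 1.
Then y = a^k for some k with 1 ≤ k ≤ p.
Pump with i = 2: xy^2z = a^{p³+k}. Since 1 ≤ k ≤ p, p³ < p³+k ≤ p³+p < p³+3p²+3p+1 = (p+1)³, so p³+k is not a perfect cube. So xy^2z ∉ L.
This is a contradiction; hence L is not regular.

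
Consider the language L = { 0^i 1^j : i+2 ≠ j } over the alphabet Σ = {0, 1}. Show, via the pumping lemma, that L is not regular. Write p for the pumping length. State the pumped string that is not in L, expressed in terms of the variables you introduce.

0^{p+p!} 1^{p+p!+2}

Suppose for contradiction that L is regular, and let p be the pumping length.
Choose w = 0^p 1^{p+p!+2}. Since p ≠ (p+p!+2)-2 = p+p!, w ∈ L; and |w| ≥ p.
By the pumping lemma, w = xyz with |xy| ≤ p and |y| > 0.
Because |xy| ≤ p and w begins with p copies of 0, we have y = 0^k with 1 ≤ k ≤ p.
Since 1 ≤ k ≤ p, k divides p!; set t = 1 + p!/k. Then xy^t z has p + (p!/k)·k = p + p! copies of 0. Now the 0-count is p+p! and (1-count)-2 = (p+p!+2)-2 = p+p!, so i+2 ≠ j fails. So xy^t z = 0^{p+p!} 1^{p+p!+2} ∉ L.
This is a contradiction; hence L is not regular.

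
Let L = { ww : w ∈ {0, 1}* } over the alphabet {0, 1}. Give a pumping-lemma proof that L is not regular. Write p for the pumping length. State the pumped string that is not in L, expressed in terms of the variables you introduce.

Assume L is regular. Let p be the pumping length given by the pumping lemma.
Take w = 0^p 1^p 0^p 1^p = uu where u = 0^p1^p; then w ∈ L and |w| = 4p ≥ p.
By the pumping lemma, w = xyz with |xy| ≤ p and y is nonempty.
The first p characters of w are 0's, so xy (and hence y) consists only of 0's. Write y = 0^k, 1 ≤ k ≤ p.
Pump with i = 2: xy^2z = 0^{p+k} 1^p 0^p 1^p, of length 4p+k. Suppose this equals vv. The string starts with 0 and ends with 1, so v does too; thus the boundary between the two copies of v is a 1→0 transition. There is exactly one such transition, at position 2p+k, so |v| = 2p+k and |vv| = 4p+2k ≠ 4p+k since k ≥ 1. So xy^2z ∉ L.
This contradicts the pumping lemma, so L is not regular.

0^{p+k} 1^p 0^p 1^p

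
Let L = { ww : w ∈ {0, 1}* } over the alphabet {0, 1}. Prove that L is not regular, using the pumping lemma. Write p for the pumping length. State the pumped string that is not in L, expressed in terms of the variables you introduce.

Toward a contradiction, assume L is regular with pumping length p.
Take w = 0^p 1^p 0^p 1^p = uu where u = 0^p1^p; then w ∈ L and |w| = 4p ≥ p.
By the pumping lemma, w = xyz with |xy| ≤ p and |y| > 0.
The first p characters of w are 0's, so xy (and hence y) consists only of 0's. Write y = 0^k, 1 ≤ k ≤ p.
Pump with i = 2: xy^2z = 0^{p+k} 1^p 0^p 1^p, of length 4p+k. Suppose this equals vv. The string starts with 0 and ends with 1, so v does too; thus the boundary between the two copies of v is a 1→0 transition. There is exactly one such transition, at position 2p+k, so |v| = 2p+k and |vv| = 4p+2k ≠ 4p+k since k ≥ 1. So xy^2z ∉ L.
This is a contradiction; hence L is not regular.

0^{p+k} 1^p 0^p 1^p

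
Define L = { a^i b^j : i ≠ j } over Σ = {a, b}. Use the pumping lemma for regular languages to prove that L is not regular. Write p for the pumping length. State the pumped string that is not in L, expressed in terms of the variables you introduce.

Toward a contradiction, assume L is regular with pumping length p.
Choose w = a^p b^{p+p!}. Since p ≠ p+p!, w ∈ L; and |w| ≥ p.
The pumping lemma gives a decomposition w = xyz where |xy| ≤ p and y is nonempty.
Since the first p symbols of w are all a's and |xy| ≤ p, y lies entirely in the leading a-block: y = a^k for some k with 1 ≤ k ≤ p.
Since 1 ≤ k ≤ p, k divides p!; set t = 1 + p!/k. Then xy^t z has p + (p!/k)·k = p + p! copies of a. Now the a-count equals the b-count, so i ≠ j fails. So xy^t z = a^{p+p!} b^{p+p!} ∉ L.
This is a contradiction; hence L is not regular.

a^{p+p!} b^{p+p!}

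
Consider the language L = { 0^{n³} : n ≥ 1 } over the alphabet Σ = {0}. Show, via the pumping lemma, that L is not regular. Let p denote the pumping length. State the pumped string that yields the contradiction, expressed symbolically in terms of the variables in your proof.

Assume L is regular. Let p be the pumping length given by the pumping lemma.
Take w = 0^{p³} ∈ L with |w| = p³ ≥ p.
The pumping lemma gives a decomposition w = xyz where |xy| ≤ p and |y| > 0.
Then y = 0^k for some k with 1 ≤ k ≤ p.
Pump with i = 2: xy^2z = 0^{p³+k}. Since 1 ≤ k ≤ p, p³ < p³+k ≤ p³+p < p³+3p²+3p+1 = (p+1)³, so p³+k is not a perfect cube. So xy^2z ∉ L.
This contradicts the pumping lemma, so L is not regular.

0^{p³+k}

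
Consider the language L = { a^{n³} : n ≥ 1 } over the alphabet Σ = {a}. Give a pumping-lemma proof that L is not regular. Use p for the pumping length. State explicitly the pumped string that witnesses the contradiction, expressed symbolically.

a^{p³+k}

Assume L is regular. Let p be the pumping length given by the pumping lemma.
Take w = a^{p³} ∈ L with |w| = p³ ≥ p.
The pumping lemma gives a decomposition w = xyz where |xy| ≤ p and y is nonempty.
Then y = a^k for some k with 1 ≤ k ≤ p.
Pump with i = 2: xy^2z = a^{p³+k}. Since 1 ≤ k ≤ p, p³ < p³+k ≤ p³+p < p³+3p²+3p+1 = (p+1)³, so p³+k is not a perfect cube. So xy^2z ∉ L.
This contradicts the pumping lemma, so L is not regular.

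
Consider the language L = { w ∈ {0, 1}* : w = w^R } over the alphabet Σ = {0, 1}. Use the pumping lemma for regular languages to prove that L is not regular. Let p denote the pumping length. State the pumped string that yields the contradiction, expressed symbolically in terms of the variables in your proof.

Assume L is regular; let p be its pumping constant.
Take w = 0^p 1 0^p, a palindrome of length 2p+1 ≥ p.
Write w = xyz as guaranteed by the lemma, with |xy| ≤ p and |y| ≥ 1.
Since the first p symbols of w are all 0's and |xy| ≤ p, y lies entirely in the leading 0-block: y = 0^k for some k with 1 ≤ k ≤ p.
Pump with i = 2: xy^2z = 0^{p+k} 1 0^p. Its reverse is 0^p 1 0^{p+k}, which differs from xy^2z since k ≥ 1. So xy^2z is not a palindrome and xy^2z ∉ L.
This contradicts the pumping lemma, so L is not regular.

0^{p+k} 1 0^p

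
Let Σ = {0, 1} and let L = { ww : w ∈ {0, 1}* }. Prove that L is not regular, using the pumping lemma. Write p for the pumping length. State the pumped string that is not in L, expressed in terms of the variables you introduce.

Toward a contradiction, assume L is regular with pumping length p.
Take w = 0^p 1^p 0^p 1^p = uu where u = 0^p1^p; then w ∈ L and |w| = 4p ≥ p.
The pumping lemma gives a decomposition w = xyz where |xy| ≤ p and |y| ≥ 1.
Because |xy| ≤ p and w begins with p copies of 0, we have y = 0^k with 1 ≤ k ≤ p.
Pump with i = 2: xy^2z = 0^{p+k} 1^p 0^p 1^p, of length 4p+k. Suppose this equals vv. The string starts with 0 and ends with 1, so v does too; thus the boundary between the two copies of v is a 1→0 transition. There is exactly one such transition, at position 2p+k, so |v| = 2p+k and |vv| = 4p+2k ≠ 4p+k since k ≥ 1. So xy^2z ∉ L.
This contradicts the pumping lemma, so L is not regular.

0^{p+k} 1^p 0^p 1^p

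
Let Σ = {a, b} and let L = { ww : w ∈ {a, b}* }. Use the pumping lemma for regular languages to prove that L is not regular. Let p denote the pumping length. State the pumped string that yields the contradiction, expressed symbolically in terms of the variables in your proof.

Suppose for contradiction that L is regular, and let p be the pumping length.
Take w = a^p b^p a^p b^p = uu where u = a^pb^p; then w ∈ L and |w| = 4p ≥ p.
Write w = xyz as guaranteed by the lemma, with |xy| ≤ p and y is nonempty.
Since the first p symbols of w are all a's and |xy| ≤ p, y lies entirely in the leading a-block: y = a^k for some k with 1 ≤ k ≤ p.
Pump with i = 2: xy^2z = a^{p+k} b^p a^p b^p, of length 4p+k. Suppose this equals vv. The string starts with a and ends with b, so v does too; thus the boundary between the two copies of v is a b→a transition. There is exactly one such transition, at position 2p+k, so |v| = 2p+k and |vv| = 4p+2k ≠ 4p+k since k ≥ 1. So xy^2z ∉ L.
This is a contradiction; hence L is not regular.

a^{p+k} b^p a^p b^p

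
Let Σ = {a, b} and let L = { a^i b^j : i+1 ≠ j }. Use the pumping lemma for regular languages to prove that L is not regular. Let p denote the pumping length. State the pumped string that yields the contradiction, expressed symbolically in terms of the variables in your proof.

a^{p+p!} b^{p+p!+1}

Assume L is regular; let p be its pumping constant.
Choose w = a^p b^{p+p!+1}. Since p ≠ (p+p!+1)-1 = p+p!, w ∈ L; and |w| ≥ p.
By the pumping lemma, w = xyz with |xy| ≤ p and |y| ≥ 1.
Since the first p symbols of w are all a's and |xy| ≤ p, y lies entirely in the leading a-block: y = a^k for some k with 1 ≤ k ≤ p.
Since 1 ≤ k ≤ p, k divides p!; set t = 1 + p!/k. Then xy^t z has p + (p!/k)·k = p + p! copies of a. Now the a-count is p+p! and (b-count)-1 = (p+p!+1)-1 = p+p!, so i+1 ≠ j fails. So xy^t z = a^{p+p!} b^{p+p!+1} ∉ L.
This is a contradiction; hence L is not regular.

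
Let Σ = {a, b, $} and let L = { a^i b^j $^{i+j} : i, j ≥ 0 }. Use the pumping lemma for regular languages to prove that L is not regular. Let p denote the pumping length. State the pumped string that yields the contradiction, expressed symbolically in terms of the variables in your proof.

a^{p+k} b^p $^{2p}

Suppose for contradiction that L is regular, and let p be the pumping length.
Take w = a^p b^p $^{2p} ∈ L (with i=j=p, i+j=2p), |w| = 4p ≥ p.
Write w = xyz as guaranteed by the lemma, with |xy| ≤ p and |y| ≥ 1.
Because |xy| ≤ p and w begins with p copies of a, we have y = a^k with 1 ≤ k ≤ p.
Consider xy^2z = a^{p+k} b^p $^{2p}. Now the a- and b-counts sum to 2p+k, but the $-count is 2p ≠ 2p+k. So xy^2z ∉ L.
Contradiction. Therefore L is not regular.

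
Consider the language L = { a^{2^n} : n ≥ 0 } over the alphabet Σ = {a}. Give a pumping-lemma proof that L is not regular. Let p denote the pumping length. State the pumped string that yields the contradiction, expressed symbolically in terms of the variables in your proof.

a^{2^p+k}

Assume L is regular. Let p be the pumping length given by the pumping lemma.
Take w = a^{2^p} ∈ L with |w| = 2^p ≥ p.
The pumping lemma gives a decomposition w = xyz where |xy| ≤ p and |y| ≥ 1.
Then y = a^k for some k with 1 ≤ k ≤ p.
Pump with i = 2: xy^2z = a^{2^p+k}. Since 1 ≤ k ≤ p < 2^p, we have 2^p < 2^p+k < 2^{p+1}, so 2^p+k is not a power of 2. So xy^2z ∉ L.
This is a contradiction; hence L is not regular.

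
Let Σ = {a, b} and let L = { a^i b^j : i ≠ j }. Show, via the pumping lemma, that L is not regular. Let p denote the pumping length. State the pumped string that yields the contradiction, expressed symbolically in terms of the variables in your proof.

Suppose for contradiction that L is regular, and let p be the pumping length.
Choose w = a^p b^{p+p!}. Since p ≠ p+p!, w ∈ L; and |w| ≥ p.
By the pumping lemma, w = xyz with |xy| ≤ p and y is nonempty.
Because |xy| ≤ p and w begins with p copies of a, we have y = a^k with 1 ≤ k ≤ p.
Since 1 ≤ k ≤ p, k divides p!; set t = 1 + p!/k. Then xy^t z has p + (p!/k)·k = p + p! copies of a. Now the a-count equals the b-count, so i ≠ j fails. So xy^t z = a^{p+p!} b^{p+p!} ∉ L.
This contradicts the pumping lemma, so L is not regular.

a^{p+p!} b^{p+p!}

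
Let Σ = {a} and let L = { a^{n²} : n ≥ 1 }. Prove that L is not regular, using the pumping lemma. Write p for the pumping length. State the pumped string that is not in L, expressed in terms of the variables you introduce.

Assume L is regular; let p be its pumping constant.
Take w = a^{p²} ∈ L with |w| = p² ≥ p.
By the pumping lemma, w = xyz with |xy| ≤ p and |y| > 0.
Then y = a^k for some k with 1 ≤ k ≤ p.
Pump with i = 2: xy^2z = a^{p²+k}. Since 1 ≤ k ≤ p, p² < p²+k ≤ p²+p < (p+1)², so p²+k lies strictly between consecutive squares and is not a perfect square. So xy^2z ∉ L.
This is a contradiction; hence L is not regular.

a^{p²+k}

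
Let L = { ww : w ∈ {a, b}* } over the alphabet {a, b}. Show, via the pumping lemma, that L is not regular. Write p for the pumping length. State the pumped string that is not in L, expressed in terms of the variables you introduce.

a^{p+k} b^p a^p b^p

Assume L is regular. Let p be the pumping length given by the pumping lemma.
Take w = a^p b^p a^p b^p = uu where u = a^pb^p; then w ∈ L and |w| = 4p ≥ p.
By the pumping lemma, w = xyz with |xy| ≤ p and |y| ≥ 1.
Because |xy| ≤ p and w begins with p copies of a, we have y = a^k with 1 ≤ k ≤ p.
Pump with i = 2: xy^2z = a^{p+k} b^p a^p b^p, of length 4p+k. Suppose this equals vv. The string starts with a and ends with b, so v does too; thus the boundary between the two copies of v is a b→a transition. There is exactly one such transition, at position 2p+k, so |v| = 2p+k and |vv| = 4p+2k ≠ 4p+k since k ≥ 1. So xy^2z ∉ L.
This is a contradiction; hence L is not regular.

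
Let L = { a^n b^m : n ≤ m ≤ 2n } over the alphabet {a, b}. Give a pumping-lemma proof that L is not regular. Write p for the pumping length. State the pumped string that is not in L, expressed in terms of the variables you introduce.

a^{p+k} b^p

Assume L is regular. Let p be the pumping length given by the pumping lemma.
Take w = a^p b^p ∈ L (since p ≤ p ≤ 2p), with |w| = 2p ≥ p.
The pumping lemma gives a decomposition w = xyz where |xy| ≤ p and |y| ≥ 1.
Since the first p symbols of w are all a's and |xy| ≤ p, y lies entirely in the leading a-block: y = a^k for some k with 1 ≤ k ≤ p.
Pump with i = 2: xy^2z = a^{p+k} b^p. Now n = p+k > p = m, so the condition n ≤ m fails. Thus xy^2z ∉ L.
This is a contradiction; hence L is not regular.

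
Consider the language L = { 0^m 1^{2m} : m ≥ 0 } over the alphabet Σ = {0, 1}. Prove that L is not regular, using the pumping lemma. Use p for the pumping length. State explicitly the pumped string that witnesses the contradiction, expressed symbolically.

Assume L is regular. Let p be the pumping length given by the pumping lemma.
Take w = 0^p 1^{2p}. Then w ∈ L and |w| = 3p ≥ p.
Write w = xyz as guaranteed by the lemma, with |xy| ≤ p and |y| ≥ 1.
Since the first p symbols of w are all 0's and |xy| ≤ p, y lies entirely in the leading 0-block: y = 0^k for some k with 1 ≤ k ≤ p.
Pump with i = 2: xy^2z = 0^{p+k} 1^{2p}. For this to lie in L we would need 2p = 2(p+k), which forces k = 0. But k ≥ 1, so xy^2z ∉ L.
This contradicts the pumping lemma, so L is not regular.

0^{p+k} 1^{2p}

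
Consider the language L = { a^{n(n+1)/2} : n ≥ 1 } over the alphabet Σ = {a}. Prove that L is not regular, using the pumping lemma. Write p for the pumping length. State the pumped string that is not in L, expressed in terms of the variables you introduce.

Assume L is regular; let p be its pumping constant.
Take w = a^{p(p+1)/2} ∈ L with |w| = p(p+1)/2 ≥ p.
By the pumping lemma, w = xyz with |xy| ≤ p and y is nonempty.
Then y = a^k for some k with 1 ≤ k ≤ p.
Pump with i = 2: xy^2z = a^{p(p+1)/2+k}. Since 1 ≤ k ≤ p, p(p+1)/2 < p(p+1)/2+k ≤ p(p+1)/2+p < (p+1)(p+2)/2, so p(p+1)/2+k is strictly between consecutive triangular numbers. So xy^2z ∉ L.
This is a contradiction; hence L is not regular.

a^{p(p+1)/2+k}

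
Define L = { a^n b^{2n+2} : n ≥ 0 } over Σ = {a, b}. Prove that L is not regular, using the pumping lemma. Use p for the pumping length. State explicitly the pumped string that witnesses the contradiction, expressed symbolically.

a^{p+k} b^{2p+2}

Assume L is regular; let p be its pumping constant.
Take w = a^p b^{2p+2}. Then w ∈ L and |w| = 3p+2 ≥ p.
Write w = xyz as guaranteed by the lemma, with |xy| ≤ p and |y| ≥ 1.
Since the first p symbols of w are all a's and |xy| ≤ p, y lies entirely in the leading a-block: y = a^k for some k with 1 ≤ k ≤ p.
Pump with i = 2: xy^2z = a^{p+k} b^{2p+2}. For this to lie in L we would need 2p+2 = 2(p+k)+2, which forces k = 0. But k ≥ 1, so xy^2z ∉ L.
This contradicts the pumping lemma, so L is not regular.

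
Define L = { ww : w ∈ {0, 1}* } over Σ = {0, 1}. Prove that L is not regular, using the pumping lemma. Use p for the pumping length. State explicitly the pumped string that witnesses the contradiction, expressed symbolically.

Assume L is regular. Let p be the pumping length given by the pumping lemma.
Take w = 0^p 1^p 0^p 1^p = uu where u = 0^p1^p; then w ∈ L and |w| = 4p ≥ p.
The pumping lemma gives a decomposition w = xyz where |xy| ≤ p and y is nonempty.
Since the first p symbols of w are all 0's and |xy| ≤ p, y lies entirely in the leading 0-block: y = 0^k for some k with 1 ≤ k ≤ p.
Pump with i = 2: xy^2z = 0^{p+k} 1^p 0^p 1^p, of length 4p+k. Suppose this equals vv. The string starts with 0 and ends with 1, so v does too; thus the boundary between the two copies of v is a 1→0 transition. There is exactly one such transition, at position 2p+k, so |v| = 2p+k and |vv| = 4p+2k ≠ 4p+k since k ≥ 1. So xy^2z ∉ L.
Contradiction. Therefore L is not regular.

0^{p+k} 1^p 0^p 1^p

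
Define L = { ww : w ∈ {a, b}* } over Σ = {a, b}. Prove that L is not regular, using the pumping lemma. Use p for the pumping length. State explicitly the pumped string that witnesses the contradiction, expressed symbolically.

Assume L is regular. Let p be the pumping length given by the pumping lemma.
Take w = a^p b^p a^p b^p = uu where u = a^pb^p; then w ∈ L and |w| = 4p ≥ p.
The pumping lemma gives a decomposition w = xyz where |xy| ≤ p and |y| > 0.
Because |xy| ≤ p and w begins with p copies of a, we have y = a^k with 1 ≤ k ≤ p.
Pump with i = 2: xy^2z = a^{p+k} b^p a^p b^p, of length 4p+k. Suppose this equals vv. The string starts with a and ends with b, so v does too; thus the boundary between the two copies of v is a b→a transition. There is exactly one such transition, at position 2p+k, so |v| = 2p+k and |vv| = 4p+2k ≠ 4p+k since k ≥ 1. So xy^2z ∉ L.
This is a contradiction; hence L is not regular.

a^{p+k} b^p a^p b^p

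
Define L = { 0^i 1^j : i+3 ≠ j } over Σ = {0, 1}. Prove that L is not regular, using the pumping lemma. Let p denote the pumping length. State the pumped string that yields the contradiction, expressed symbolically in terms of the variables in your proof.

0^{p+p!} 1^{p+p!+3}

Assume L is regular; let p be its pumping constant.
Choose w = 0^p 1^{p+p!+3}. Since p ≠ (p+p!+3)-3 = p+p!, w ∈ L; and |w| ≥ p.
The pumping lemma gives a decomposition w = xyz where |xy| ≤ p and |y| > 0.
Since the first p symbols of w are all 0's and |xy| ≤ p, y lies entirely in the leading 0-block: y = 0^k for some k with 1 ≤ k ≤ p.
Since 1 ≤ k ≤ p, k divides p!; set t = 1 + p!/k. Then xy^t z has p + (p!/k)·k = p + p! copies of 0. Now the 0-count is p+p! and (1-count)-3 = (p+p!+3)-3 = p+p!, so i+3 ≠ j fails. So xy^t z = 0^{p+p!} 1^{p+p!+3} ∉ L.
This is a contradiction; hence L is not regular.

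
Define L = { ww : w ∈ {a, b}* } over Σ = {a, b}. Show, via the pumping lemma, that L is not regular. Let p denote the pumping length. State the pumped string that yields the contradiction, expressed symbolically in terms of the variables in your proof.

a^{p+k} b^p a^p b^p

Assume L is regular. Let p be the pumping length given by the pumping lemma.
Take w = a^p b^p a^p b^p = uu where u = a^pb^p; then w ∈ L and |w| = 4p ≥ p.
By the pumping lemma, w = xyz with |xy| ≤ p and y is nonempty.
Because |xy| ≤ p and w begins with p copies of a, we have y = a^k with 1 ≤ k ≤ p.
Pump with i = 2: xy^2z = a^{p+k} b^p a^p b^p, of length 4p+k. Suppose this equals vv. The string starts with a and ends with b, so v does too; thus the boundary between the two copies of v is a b→a transition. There is exactly one such transition, at position 2p+k, so |v| = 2p+k and |vv| = 4p+2k ≠ 4p+k since k ≥ 1. So xy^2z ∉ L.
This is a contradiction; hence L is not regular.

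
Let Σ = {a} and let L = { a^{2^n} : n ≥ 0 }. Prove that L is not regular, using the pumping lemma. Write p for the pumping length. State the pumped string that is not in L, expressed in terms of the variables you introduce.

a^{2^p+k}

Assume L is regular; let p be its pumping constant.
Take w = a^{2^p} ∈ L with |w| = 2^p ≥ p.
Write w = xyz as guaranteed by the lemma, with |xy| ≤ p and y is nonempty.
Then y = a^k for some k with 1 ≤ k ≤ p.
Pump with i = 2: xy^2z = a^{2^p+k}. Since 1 ≤ k ≤ p < 2^p, we have 2^p < 2^p+k < 2^{p+1}, so 2^p+k is not a power of 2. So xy^2z ∉ L.
This contradicts the pumping lemma, so L is not regular.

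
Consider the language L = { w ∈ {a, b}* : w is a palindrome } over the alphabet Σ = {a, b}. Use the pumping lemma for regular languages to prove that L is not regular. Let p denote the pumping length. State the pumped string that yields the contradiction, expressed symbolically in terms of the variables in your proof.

Toward a contradiction, assume L is regular with pumping length p.
Take w = a^p b a^p, a palindrome of length 2p+1 ≥ p.
By the pumping lemma, w = xyz with |xy| ≤ p and |y| > 0.
Since the first p symbols of w are all a's and |xy| ≤ p, y lies entirely in the leading a-block: y = a^k for some k with 1 ≤ k ≤ p.
Pump with i = 2: xy^2z = a^{p+k} b a^p. Its reverse is a^p b a^{p+k}, which differs from xy^2z since k ≥ 1. So xy^2z is not a palindrome and xy^2z ∉ L.
This is a contradiction; hence L is not regular.

a^{p+k} b a^p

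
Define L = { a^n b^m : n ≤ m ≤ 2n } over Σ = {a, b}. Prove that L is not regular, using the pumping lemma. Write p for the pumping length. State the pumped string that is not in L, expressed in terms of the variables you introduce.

a^{p+k} b^p

Assume L is regular. Let p be the pumping length given by the pumping lemma.
Take w = a^p b^p ∈ L (since p ≤ p ≤ 2p), with |w| = 2p ≥ p.
By the pumping lemma, w = xyz with |xy| ≤ p and |y| ≥ 1.
Because |xy| ≤ p and w begins with p copies of a, we have y = a^k with 1 ≤ k ≤ p.
Pump with i = 2: xy^2z = a^{p+k} b^p. Now n = p+k > p = m, so the condition n ≤ m fails. Thus xy^2z ∉ L.
Contradiction. Therefore L is not regular.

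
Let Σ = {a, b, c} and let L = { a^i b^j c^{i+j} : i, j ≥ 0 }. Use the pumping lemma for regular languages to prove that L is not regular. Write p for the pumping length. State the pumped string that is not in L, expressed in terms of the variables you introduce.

a^{p+k} b^p c^{2p}

Assume L is regular; let p be its pumping constant.
Take w = a^p b^p c^{2p} ∈ L (with i=j=p, i+j=2p), |w| = 4p ≥ p.
By the pumping lemma, w = xyz with |xy| ≤ p and |y| ≥ 1.
The first p characters of w are a's, so xy (and hence y) consists only of a's. Write y = a^k, 1 ≤ k ≤ p.
Consider xy^2z = a^{p+k} b^p c^{2p}. Now the a- and b-counts sum to 2p+k, but the c-count is 2p ≠ 2p+k. So xy^2z ∉ L.
This is a contradiction; hence L is not regular.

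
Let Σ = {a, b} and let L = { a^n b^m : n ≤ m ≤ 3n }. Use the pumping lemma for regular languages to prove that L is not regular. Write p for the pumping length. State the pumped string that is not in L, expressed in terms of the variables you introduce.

Assume L is regular. Let p be the pumping length given by the pumping lemma.
Take w = a^p b^p ∈ L (since p ≤ p ≤ 3p), with |w| = 2p ≥ p.
By the pumping lemma, w = xyz with |xy| ≤ p and |y| ≥ 1.
Since the first p symbols of w are all a's and |xy| ≤ p, y lies entirely in the leading a-block: y = a^k for some k with 1 ≤ k ≤ p.
Pump with i = 2: xy^2z = a^{p+k} b^p. Now n = p+k > p = m, so the condition n ≤ m fails. Thus xy^2z ∉ L.
Contradiction. Therefore L is not regular.

a^{p+k} b^p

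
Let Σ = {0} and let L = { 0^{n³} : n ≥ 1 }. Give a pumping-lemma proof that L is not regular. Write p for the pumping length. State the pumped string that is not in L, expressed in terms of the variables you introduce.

Toward a contradiction, assume L is regular with pumping length p.
Take w = 0^{p³} ∈ L with |w| = p³ ≥ p.
Write w = xyz as guaranteed by the lemma, with |xy| ≤ p and |y| > 0.
Then y = 0^k for some k with 1 ≤ k ≤ p.
Pump with i = 2: xy^2z = 0^{p³+k}. Since 1 ≤ k ≤ p, p³ < p³+k ≤ p³+p < p³+3p²+3p+1 = (p+1)³, so p³+k is not a perfect cube. So xy^2z ∉ L.
This is a contradiction; hence L is not regular.

0^{p³+k}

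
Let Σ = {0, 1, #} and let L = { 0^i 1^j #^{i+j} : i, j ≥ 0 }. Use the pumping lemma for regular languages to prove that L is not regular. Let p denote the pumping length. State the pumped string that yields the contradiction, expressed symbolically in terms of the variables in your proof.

Assume L is regular; let p be its pumping constant.
Take w = 0^p 1^p #^{2p} ∈ L (with i=j=p, i+j=2p), |w| = 4p ≥ p.
The pumping lemma gives a decomposition w = xyz where |xy| ≤ p and |y| > 0.
Since the first p symbols of w are all 0's and |xy| ≤ p, y lies entirely in the leading 0-block: y = 0^k for some k with 1 ≤ k ≤ p.
Consider xy^2z = 0^{p+k} 1^p #^{2p}. Now the 0- and 1-counts sum to 2p+k, but the #-count is 2p ≠ 2p+k. So xy^2z ∉ L.
This is a contradiction; hence L is not regular.

0^{p+k} 1^p #^{2p}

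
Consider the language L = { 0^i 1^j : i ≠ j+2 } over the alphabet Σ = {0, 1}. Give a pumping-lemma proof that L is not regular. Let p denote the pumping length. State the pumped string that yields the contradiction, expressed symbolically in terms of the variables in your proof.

Toward a contradiction, assume L is regular with pumping length p.
Choose w = 0^p 1^{p+p!-2}. Since p ≠ (p+p!-2)+2 = p+p!, w ∈ L; and |w| ≥ p.
By the pumping lemma, w = xyz with |xy| ≤ p and y is nonempty.
Since the first p symbols of w are all 0's and |xy| ≤ p, y lies entirely in the leading 0-block: y = 0^k for some k with 1 ≤ k ≤ p.
Since 1 ≤ k ≤ p, k divides p!; set t = 1 + p!/k. Then xy^t z has p + (p!/k)·k = p + p! copies of 0. Now the 0-count is p+p! and (1-count)+2 = (p+p!-2)+2 = p+p!, so i ≠ j+2 fails. So xy^t z = 0^{p+p!} 1^{p+p!-2} ∉ L.
This is a contradiction; hence L is not regular.

0^{p+p!} 1^{p+p!-2}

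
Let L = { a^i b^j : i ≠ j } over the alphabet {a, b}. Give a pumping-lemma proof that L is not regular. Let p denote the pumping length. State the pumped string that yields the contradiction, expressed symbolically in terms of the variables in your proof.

a^{p+p!} b^{p+p!}

Assume L is regular. Let p be the pumping length given by the pumping lemma.
Choose w = a^p b^{p+p!}. Since p ≠ p+p!, w ∈ L; and |w| ≥ p.
By the pumping lemma, w = xyz with |xy| ≤ p and y is nonempty.
Because |xy| ≤ p and w begins with p copies of a, we have y = a^k with 1 ≤ k ≤ p.
Since 1 ≤ k ≤ p, k divides p!; set t = 1 + p!/k. Then xy^t z has p + (p!/k)·k = p + p! copies of a. Now the a-count equals the b-count, so i ≠ j fails. So xy^t z = a^{p+p!} b^{p+p!} ∉ L.
Contradiction. Therefore L is not regular.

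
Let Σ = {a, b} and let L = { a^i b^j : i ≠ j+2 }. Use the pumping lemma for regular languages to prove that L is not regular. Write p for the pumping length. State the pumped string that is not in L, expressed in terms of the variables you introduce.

a^{p+p!} b^{p+p!-2}

Toward a contradiction, assume L is regular with pumping length p.
Choose w = a^p b^{p+p!-2}. Since p ≠ (p+p!-2)+2 = p+p!, w ∈ L; and |w| ≥ p.
The pumping lemma gives a decomposition w = xyz where |xy| ≤ p and |y| > 0.
Since the first p symbols of w are all a's and |xy| ≤ p, y lies entirely in the leading a-block: y = a^k for some k with 1 ≤ k ≤ p.
Since 1 ≤ k ≤ p, k divides p!; set t = 1 + p!/k. Then xy^t z has p + (p!/k)·k = p + p! copies of a. Now the a-count is p+p! and (b-count)+2 = (p+p!-2)+2 = p+p!, so i ≠ j+2 fails. So xy^t z = a^{p+p!} b^{p+p!-2} ∉ L.
This is a contradiction; hence L is not regular.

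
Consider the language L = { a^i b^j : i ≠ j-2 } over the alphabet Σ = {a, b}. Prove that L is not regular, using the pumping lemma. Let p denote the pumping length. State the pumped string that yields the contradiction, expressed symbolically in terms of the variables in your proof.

a^{p+p!} b^{p+p!+2}

Toward a contradiction, assume L is regular with pumping length p.
Choose w = a^p b^{p+p!+2}. Since p ≠ (p+p!+2)-2 = p+p!, w ∈ L; and |w| ≥ p.
The pumping lemma gives a decomposition w = xyz where |xy| ≤ p and |y| ≥ 1.
The first p characters of w are a's, so xy (and hence y) consists only of a's. Write y = a^k, 1 ≤ k ≤ p.
Since 1 ≤ k ≤ p, k divides p!; set t = 1 + p!/k. Then xy^t z has p + (p!/k)·k = p + p! copies of a. Now the a-count is p+p! and (b-count)-2 = (p+p!+2)-2 = p+p!, so i ≠ j-2 fails. So xy^t z = a^{p+p!} b^{p+p!+2} ∉ L.
Contradiction. Therefore L is not regular.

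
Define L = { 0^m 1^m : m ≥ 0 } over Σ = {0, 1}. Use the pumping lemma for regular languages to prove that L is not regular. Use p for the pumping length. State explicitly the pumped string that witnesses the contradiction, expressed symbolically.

0^{p+k} 1^p

Assume L is regular; let p be its pumping constant.
Let w = 0^p 1^p ∈ L; note |w| = 2p ≥ p.
The pumping lemma gives a decomposition w = xyz where |xy| ≤ p and y is nonempty.
The first p characters of w are 0's, so xy (and hence y) consists only of 0's. Write y = 0^k, 1 ≤ k ≤ p.
Pump with i = 2: xy^2z = 0^{p+k} 1^p. For this to lie in L we would need p = p+k, which forces k = 0. But k ≥ 1, so xy^2z ∉ L.
This is a contradiction; hence L is not regular.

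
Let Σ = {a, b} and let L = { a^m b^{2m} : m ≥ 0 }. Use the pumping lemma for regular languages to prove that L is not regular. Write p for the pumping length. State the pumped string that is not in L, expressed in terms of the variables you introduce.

Suppose for contradiction that L is regular, and let p be the pumping length.
Take w = a^p b^{2p}. Then w ∈ L and |w| = 3p ≥ p.
The pumping lemma gives a decomposition w = xyz where |xy| ≤ p and y is nonempty.
The first p characters of w are a's, so xy (and hence y) consists only of a's. Write y = a^k, 1 ≤ k ≤ p.
Pump with i = 2: xy^2z = a^{p+k} b^{2p}. For this to lie in L we would need 2p = 2(p+k), which forces k = 0. But k ≥ 1, so xy^2z ∉ L.
This is a contradiction; hence L is not regular.

a^{p+k} b^{2p}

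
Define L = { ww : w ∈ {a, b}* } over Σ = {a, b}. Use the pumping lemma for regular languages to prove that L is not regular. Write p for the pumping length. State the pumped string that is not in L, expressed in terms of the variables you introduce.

Suppose for contradiction that L is regular, and let p be the pumping length.
Take w = a^p b^p a^p b^p = uu where u = a^pb^p; then w ∈ L and |w| = 4p ≥ p.
By the pumping lemma, w = xyz with |xy| ≤ p and y is nonempty.
Because |xy| ≤ p and w begins with p copies of a, we have y = a^k with 1 ≤ k ≤ p.
Pump with i = 2: xy^2z = a^{p+k} b^p a^p b^p, of length 4p+k. Suppose this equals vv. The string starts with a and ends with b, so v does too; thus the boundary between the two copies of v is a b→a transition. There is exactly one such transition, at position 2p+k, so |v| = 2p+k and |vv| = 4p+2k ≠ 4p+k since k ≥ 1. So xy^2z ∉ L.
This is a contradiction; hence L is not regular.

a^{p+k} b^p a^p b^p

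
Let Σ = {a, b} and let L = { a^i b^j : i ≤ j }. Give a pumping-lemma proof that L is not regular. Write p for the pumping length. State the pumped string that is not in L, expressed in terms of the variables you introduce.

Assume L is regular. Let p be the pumping length given by the pumping lemma.
Choose w = a^p b^p ∈ L, with |w| = 2p ≥ p.
The pumping lemma gives a decomposition w = xyz where |xy| ≤ p and y is nonempty.
Since the first p symbols of w are all a's and |xy| ≤ p, y lies entirely in the leading a-block: y = a^k for some k with 1 ≤ k ≤ p.
Consider xy^2z = a^{p+k} b^p. Since k ≥ 1, the a-count p+k exceeds the b-count p, so i ≤ j fails; thus xy^2z ∉ L.
This is a contradiction; hence L is not regular.

a^{p+k} b^p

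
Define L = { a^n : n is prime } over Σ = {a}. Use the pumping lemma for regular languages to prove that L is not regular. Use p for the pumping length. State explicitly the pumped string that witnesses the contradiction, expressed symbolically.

a^{q(1+k)}

Assume L is regular. Let p be the pumping length given by the pumping lemma.
Let q be a prime with q ≥ p+2 (infinitely many primes exist), and take w = a^q ∈ L with |w| = q ≥ p.
Write w = xyz as guaranteed by the lemma, with |xy| ≤ p and |y| > 0.
Then y = a^k for some k with 1 ≤ k ≤ p.
Since 1 ≤ k ≤ p, |xz| = q-k. Pump with i = q+1: |xy^{q+1}z| = (q-k)+(q+1)k = q+qk = q(1+k), which is composite (both factors ≥ 2). So xy^{q+1}z = a^{q(1+k)} ∉ L.
Contradiction. Therefore L is not regular.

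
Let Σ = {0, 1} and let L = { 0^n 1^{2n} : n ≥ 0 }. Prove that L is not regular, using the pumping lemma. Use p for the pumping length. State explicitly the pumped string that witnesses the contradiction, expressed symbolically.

Suppose for contradiction that L is regular, and let p be the pumping length.
Choose w = 0^p 1^{2p}, which is in L with |w| = 3p ≥ p.
Write w = xyz as guaranteed by the lemma, with |xy| ≤ p and |y| > 0.
Because |xy| ≤ p and w begins with p copies of 0, we have y = 0^k with 1 ≤ k ≤ p.
Pump with i = 2: xy^2z = 0^{p+k} 1^{2p}. For this to lie in L we would need 2p = 2(p+k), which forces k = 0. But k ≥ 1, so xy^2z ∉ L.
This contradicts the pumping lemma, so L is not regular.

0^{p+k} 1^{2p}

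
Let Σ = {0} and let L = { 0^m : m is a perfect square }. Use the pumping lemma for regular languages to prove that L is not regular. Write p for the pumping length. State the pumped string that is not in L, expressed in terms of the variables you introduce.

0^{p²+k}

Assume L is regular; let p be its pumping constant.
Take w = 0^{p²} ∈ L with |w| = p² ≥ p.
By the pumping lemma, w = xyz with |xy| ≤ p and y is nonempty.
Then y = 0^k for some k with 1 ≤ k ≤ p.
Pump with i = 2: xy^2z = 0^{p²+k}. Since 1 ≤ k ≤ p, p² < p²+k ≤ p²+p < (p+1)², so p²+k lies strictly between consecutive squares and is not a perfect square. So xy^2z ∉ L.
This is a contradiction; hence L is not regular.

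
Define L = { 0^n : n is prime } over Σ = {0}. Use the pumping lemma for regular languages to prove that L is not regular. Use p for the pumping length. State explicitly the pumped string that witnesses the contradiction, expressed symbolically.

Toward a contradiction, assume L is regular with pumping length p.
Let q be a prime with q ≥ p+2 (infinitely many primes exist), and take w = 0^q ∈ L with |w| = q ≥ p.
Write w = xyz as guaranteed by the lemma, with |xy| ≤ p and |y| > 0.
Then y = 0^k for some k with 1 ≤ k ≤ p.
Since 1 ≤ k ≤ p, |xz| = q-k. Pump with i = q+1: |xy^{q+1}z| = (q-k)+(q+1)k = q+qk = q(1+k), which is composite (both factors ≥ 2). So xy^{q+1}z = 0^{q(1+k)} ∉ L.
This is a contradiction; hence L is not regular.

0^{q(1+k)}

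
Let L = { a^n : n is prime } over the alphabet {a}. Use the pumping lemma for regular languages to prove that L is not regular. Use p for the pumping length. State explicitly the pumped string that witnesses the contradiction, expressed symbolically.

a^{q(1+k)}

Assume L is regular; let p be its pumping constant.
Let q be a prime with q ≥ p+2 (infinitely many primes exist), and take w = a^q ∈ L with |w| = q ≥ p.
Write w = xyz as guaranteed by the lemma, with |xy| ≤ p and |y| ≥ 1.
Then y = a^k for some k with 1 ≤ k ≤ p.
Since 1 ≤ k ≤ p, |xz| = q-k. Pump with i = q+1: |xy^{q+1}z| = (q-k)+(q+1)k = q+qk = q(1+k), which is composite (both factors ≥ 2). So xy^{q+1}z = a^{q(1+k)} ∉ L.
This contradicts the pumping lemma, so L is not regular.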